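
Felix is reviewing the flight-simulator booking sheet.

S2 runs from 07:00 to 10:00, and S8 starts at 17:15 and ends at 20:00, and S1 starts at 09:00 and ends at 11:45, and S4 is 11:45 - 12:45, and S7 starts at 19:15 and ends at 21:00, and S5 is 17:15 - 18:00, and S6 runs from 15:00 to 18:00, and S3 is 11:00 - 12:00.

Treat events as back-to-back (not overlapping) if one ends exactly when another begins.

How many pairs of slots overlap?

Sorted by start: S2, S1, S3, S4, S6, S5, S8, S7.
S1 starts before S2 ends → S2 and S1 overlap.
S3 starts after S2 ends, so nothing later overlaps S2 either.
S3 starts before S1 ends → S1 and S3 overlap.
S4 starts exactly when S1 ends (back-to-back, no overlap), so nothing later overlaps S1 either.
S4 starts before S3 ends → S3 and S4 overlap.
S6 starts after S3 ends, so nothing later overlaps S3 either.
S6 starts after S4 ends, so nothing later overlaps S4 either.
S5 starts before S6 ends → S6 and S5 overlap.
S8 starts before S6 ends → S6 and S8 overlap.
S7 starts after S6 ends.
S8 starts before S5 ends → S5 and S8 overlap.
S7 starts after S5 ends.
S7 starts before S8 ends → S8 and S7 overlap.
Overlapping pairs: S1 & S2, S1 & S3, S3 & S4, S5 & S6, S5 & S8, S6 & S8, S7 & S8 — 7 in total.

7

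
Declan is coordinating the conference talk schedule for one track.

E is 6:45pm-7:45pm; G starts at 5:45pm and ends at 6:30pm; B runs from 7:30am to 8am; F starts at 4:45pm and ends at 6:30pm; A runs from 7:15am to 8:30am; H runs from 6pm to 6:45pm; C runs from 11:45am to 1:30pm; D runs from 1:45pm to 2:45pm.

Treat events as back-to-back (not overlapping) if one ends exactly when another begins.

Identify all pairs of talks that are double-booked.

Sorted by start: A, B, C, D, F, G, H, E.
B starts before A ends → A and B overlap.
C starts after A ends, so A has no further overlaps.
C starts after B ends, so B has no further overlaps.
D starts after C ends, so C has no further overlaps.
F starts after D ends, so D has no further overlaps.
G starts before F ends → F and G overlap.
H starts before F ends → F and H overlap.
E starts after F ends.
H starts before G ends → G and H overlap.
E starts after G ends.
E starts exactly when H ends (back-to-back, no overlap).

A & B, F & G, F & H, G & H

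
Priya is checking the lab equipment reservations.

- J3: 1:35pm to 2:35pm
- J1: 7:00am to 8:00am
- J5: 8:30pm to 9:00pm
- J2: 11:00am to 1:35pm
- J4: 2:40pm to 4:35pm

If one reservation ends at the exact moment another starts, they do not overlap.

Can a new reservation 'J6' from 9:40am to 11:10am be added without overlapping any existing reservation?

No — it overlaps J2

J1: ends 8:00am at or before J6 starts 9:40am → clear.
J2: starts 11:00am before J6 ends 11:10am, and ends 1:35pm after J6 starts 9:40am → overlap.
J3: starts 1:35pm at or after J6 ends 11:10am → clear.
J4: starts 2:40pm at or after J6 ends 11:10am → clear.
J5: starts 8:30pm at or after J6 ends 11:10am → clear.
J6 overlaps J2.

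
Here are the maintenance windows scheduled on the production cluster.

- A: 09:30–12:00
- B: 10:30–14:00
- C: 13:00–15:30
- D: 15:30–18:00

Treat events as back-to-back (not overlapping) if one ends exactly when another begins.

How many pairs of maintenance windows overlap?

Check each pair: they overlap iff neither finishes before the other starts.
Sorted by start: A, B, C, D.
B starts before A ends → A and B overlap.
C starts after A ends; A is clear from here.
C starts before B ends → B and C overlap.
D starts after B ends.
D starts exactly when C ends (back-to-back, no overlap).
Overlapping pairs: A & B, B & C — 2 in total.

2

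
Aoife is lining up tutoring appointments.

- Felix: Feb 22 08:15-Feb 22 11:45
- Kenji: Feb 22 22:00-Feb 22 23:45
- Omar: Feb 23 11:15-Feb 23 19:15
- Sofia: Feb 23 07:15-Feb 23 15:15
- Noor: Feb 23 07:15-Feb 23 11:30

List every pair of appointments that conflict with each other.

Sorted by start: Felix, Kenji, Noor, Sofia, Omar.
Kenji starts after Felix ends — done with Felix.
Noor starts after Kenji ends — done with Kenji.
Sofia starts before Noor ends → Noor and Sofia overlap.
Omar starts before Noor ends → Noor and Omar overlap.
Omar starts before Sofia ends → Sofia and Omar overlap.

Noor & Omar, Noor & Sofia, Omar & Sofia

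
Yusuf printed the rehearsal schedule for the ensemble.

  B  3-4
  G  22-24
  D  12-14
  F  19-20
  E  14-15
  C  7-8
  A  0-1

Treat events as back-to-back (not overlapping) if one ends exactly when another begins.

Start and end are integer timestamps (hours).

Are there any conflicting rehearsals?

No

Sorted by start: A, B, C, D, E, F, G.
B starts after A ends — done with A.
C starts after B ends — done with B.
D starts after C ends — done with C.
E starts exactly when D ends (back-to-back, no overlap) — done with D.
F starts after E ends — done with E.
G starts after F ends.
Every pair is clear; the schedule has no overlaps.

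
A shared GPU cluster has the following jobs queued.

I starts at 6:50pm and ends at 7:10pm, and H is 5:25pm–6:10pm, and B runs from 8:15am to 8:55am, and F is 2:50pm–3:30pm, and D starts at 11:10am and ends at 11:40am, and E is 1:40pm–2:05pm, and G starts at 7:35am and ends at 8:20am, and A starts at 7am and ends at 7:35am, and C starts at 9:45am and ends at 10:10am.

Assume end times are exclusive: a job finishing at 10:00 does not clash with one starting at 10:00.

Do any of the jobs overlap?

Yes

Sorted by start: A, G, B, C, D, E, F, H, I.
G starts exactly when A ends (back-to-back, no overlap), so nothing later overlaps A either.
B starts before G ends → G and B overlap.
That's a conflict, so the schedule is not conflict-free.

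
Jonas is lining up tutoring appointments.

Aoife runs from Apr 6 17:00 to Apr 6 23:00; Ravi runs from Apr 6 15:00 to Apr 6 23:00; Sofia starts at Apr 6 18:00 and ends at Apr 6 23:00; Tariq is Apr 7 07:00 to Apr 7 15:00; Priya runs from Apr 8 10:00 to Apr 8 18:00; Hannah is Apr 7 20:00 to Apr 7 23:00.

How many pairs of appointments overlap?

3

Check each pair: they overlap iff neither finishes before the other starts.
Sorted by start: Ravi, Aoife, Sofia, Tariq, Hannah, Priya.
Aoife starts before Ravi ends → Ravi and Aoife overlap.
Sofia starts before Ravi ends → Ravi and Sofia overlap.
Tariq starts after Ravi ends, so Ravi has no further overlaps.
Sofia starts before Aoife ends → Aoife and Sofia overlap.
Tariq starts after Aoife ends, so Aoife has no further overlaps.
Tariq starts after Sofia ends, so Sofia has no further overlaps.
Hannah starts after Tariq ends, so Tariq has no further overlaps.
Priya starts after Hannah ends.
Overlapping pairs: Aoife & Ravi, Aoife & Sofia, Ravi & Sofia — 3 in total.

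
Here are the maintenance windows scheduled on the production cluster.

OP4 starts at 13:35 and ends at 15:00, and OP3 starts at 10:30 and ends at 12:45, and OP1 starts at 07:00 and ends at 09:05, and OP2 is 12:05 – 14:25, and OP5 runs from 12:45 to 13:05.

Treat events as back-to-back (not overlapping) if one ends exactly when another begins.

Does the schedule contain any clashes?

Yes

Two intervals overlap when each starts before the other ends.
Sorted by start: OP1, OP3, OP2, OP5, OP4.
OP3 starts after OP1 ends, so OP1 has no further overlaps.
OP2 starts before OP3 ends → OP3 and OP2 overlap.
That's a conflict, so the schedule is not conflict-free.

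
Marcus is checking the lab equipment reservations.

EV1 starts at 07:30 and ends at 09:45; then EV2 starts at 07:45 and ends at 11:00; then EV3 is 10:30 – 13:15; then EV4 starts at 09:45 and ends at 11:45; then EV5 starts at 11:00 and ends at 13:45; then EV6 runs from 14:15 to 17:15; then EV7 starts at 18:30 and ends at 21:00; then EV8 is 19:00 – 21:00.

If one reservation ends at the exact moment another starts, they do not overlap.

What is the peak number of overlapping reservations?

Walk through starts and ends in time order (an end at T is processed before a start at T):
07:30 start EV1 → 1
07:45 start EV2 → 2
09:45 end EV1 → 1
09:45 start EV4 → 2
10:30 start EV3 → 3
11:00 end EV2 → 2
11:00 start EV5 → 3
11:45 end EV4 → 2
13:15 end EV3 → 1
13:45 end EV5 → 0
14:15 start EV6 → 1
17:15 end EV6 → 0
18:30 start EV7 → 1
19:00 start EV8 → 2
21:00 end EV7 → 1
21:00 end EV8 → 0
Peak is 3, at 10:30 (EV2, EV3, EV4).

3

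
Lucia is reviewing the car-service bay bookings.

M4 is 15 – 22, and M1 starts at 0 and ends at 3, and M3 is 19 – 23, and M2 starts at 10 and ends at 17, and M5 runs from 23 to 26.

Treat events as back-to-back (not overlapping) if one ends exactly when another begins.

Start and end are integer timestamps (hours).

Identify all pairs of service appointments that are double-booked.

M2 & M4, M3 & M4

Sorted by start: M1, M2, M4, M3, M5.
M2 starts after M1 ends — done with M1.
M4 starts before M2 ends → M2 and M4 overlap.
M3 starts after M2 ends — done with M2.
M3 starts before M4 ends → M4 and M3 overlap.
M5 starts after M4 ends.
M5 starts exactly when M3 ends (back-to-back, no overlap).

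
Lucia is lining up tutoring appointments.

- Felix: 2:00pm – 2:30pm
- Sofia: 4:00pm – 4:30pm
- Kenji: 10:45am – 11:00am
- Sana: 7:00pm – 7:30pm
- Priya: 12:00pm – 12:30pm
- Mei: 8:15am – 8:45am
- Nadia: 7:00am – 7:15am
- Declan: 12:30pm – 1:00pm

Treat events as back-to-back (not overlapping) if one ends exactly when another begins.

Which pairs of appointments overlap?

no conflicts

Sorted by start: Nadia, Mei, Kenji, Priya, Declan, Felix, Sofia, Sana.
Mei starts after Nadia ends, so Nadia has no further overlaps.
Kenji starts after Mei ends, so Mei has no further overlaps.
Priya starts after Kenji ends, so Kenji has no further overlaps.
Declan starts exactly when Priya ends (back-to-back, no overlap), so Priya has no further overlaps.
Felix starts after Declan ends, so Declan has no further overlaps.
Sofia starts after Felix ends, so Felix has no further overlaps.
Sana starts after Sofia ends.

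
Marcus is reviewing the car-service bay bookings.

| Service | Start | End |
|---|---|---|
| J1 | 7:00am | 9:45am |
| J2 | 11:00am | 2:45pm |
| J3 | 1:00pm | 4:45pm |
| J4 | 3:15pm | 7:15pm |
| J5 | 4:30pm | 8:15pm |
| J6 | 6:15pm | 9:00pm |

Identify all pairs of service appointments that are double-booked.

J2 & J3, J3 & J4, J3 & J5, J4 & J5, J4 & J6, J5 & J6

Sorted by start: J1, J2, J3, J4, J5, J6.
J2 starts after J1 ends, so nothing later overlaps J1 either.
J3 starts before J2 ends → J2 and J3 overlap.
J4 starts after J2 ends, so nothing later overlaps J2 either.
J4 starts before J3 ends → J3 and J4 overlap.
J5 starts before J3 ends → J3 and J5 overlap.
J6 starts after J3 ends.
J5 starts before J4 ends → J4 and J5 overlap.
J6 starts before J4 ends → J4 and J6 overlap.
J6 starts before J5 ends → J5 and J6 overlap.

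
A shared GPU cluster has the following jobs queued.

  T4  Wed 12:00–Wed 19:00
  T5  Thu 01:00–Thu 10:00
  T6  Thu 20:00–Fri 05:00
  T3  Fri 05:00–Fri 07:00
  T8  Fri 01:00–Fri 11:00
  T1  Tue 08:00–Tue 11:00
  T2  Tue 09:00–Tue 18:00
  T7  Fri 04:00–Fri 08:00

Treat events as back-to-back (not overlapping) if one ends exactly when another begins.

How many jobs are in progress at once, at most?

3

Sort all start/end points and keep a running count:
Tue 08:00 start T1 → 1
Tue 09:00 start T2 → 2
Tue 11:00 end T1 → 1
Tue 18:00 end T2 → 0
Wed 12:00 start T4 → 1
Wed 19:00 end T4 → 0
Thu 01:00 start T5 → 1
Thu 10:00 end T5 → 0
Thu 20:00 start T6 → 1
Fri 01:00 start T8 → 2
Fri 04:00 start T7 → 3
Fri 05:00 end T6 → 2
Fri 05:00 start T3 → 3
Fri 07:00 end T3 → 2
Fri 08:00 end T7 → 1
Fri 11:00 end T8 → 0
Peak is 3, at Fri 04:00 (T6, T7, T8).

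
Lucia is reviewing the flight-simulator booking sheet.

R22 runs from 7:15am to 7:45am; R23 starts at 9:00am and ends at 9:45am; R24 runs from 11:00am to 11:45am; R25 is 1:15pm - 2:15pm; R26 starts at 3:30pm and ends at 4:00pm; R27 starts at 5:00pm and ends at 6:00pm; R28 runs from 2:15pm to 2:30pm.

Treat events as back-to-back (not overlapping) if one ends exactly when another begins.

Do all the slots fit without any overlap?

Sorted by start: R22, R23, R24, R25, R28, R26, R27.
R23 starts after R22 ends, so nothing later overlaps R22 either.
R24 starts after R23 ends, so nothing later overlaps R23 either.
R25 starts after R24 ends, so nothing later overlaps R24 either.
R28 starts exactly when R25 ends (back-to-back, no overlap), so nothing later overlaps R25 either.
R26 starts after R28 ends, so nothing later overlaps R28 either.
R27 starts after R26 ends.
Every pair is clear; the schedule has no overlaps.

Yes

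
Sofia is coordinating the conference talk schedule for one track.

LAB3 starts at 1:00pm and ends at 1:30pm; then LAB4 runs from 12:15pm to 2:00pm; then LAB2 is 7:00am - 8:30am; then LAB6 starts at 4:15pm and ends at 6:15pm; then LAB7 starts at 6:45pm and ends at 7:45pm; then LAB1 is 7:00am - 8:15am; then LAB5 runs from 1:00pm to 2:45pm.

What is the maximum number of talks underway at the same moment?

Walk through starts and ends in time order (an end at T is processed before a start at T):
7:00am start LAB1 → 1
7:00am start LAB2 → 2
8:15am end LAB1 → 1
8:30am end LAB2 → 0
12:15pm start LAB4 → 1
1:00pm start LAB3 → 2
1:00pm start LAB5 → 3
1:30pm end LAB3 → 2
2:00pm end LAB4 → 1
2:45pm end LAB5 → 0
4:15pm start LAB6 → 1
6:15pm end LAB6 → 0
6:45pm start LAB7 → 1
7:45pm end LAB7 → 0
Peak is 3, at 1:00pm (LAB3, LAB4, LAB5).

3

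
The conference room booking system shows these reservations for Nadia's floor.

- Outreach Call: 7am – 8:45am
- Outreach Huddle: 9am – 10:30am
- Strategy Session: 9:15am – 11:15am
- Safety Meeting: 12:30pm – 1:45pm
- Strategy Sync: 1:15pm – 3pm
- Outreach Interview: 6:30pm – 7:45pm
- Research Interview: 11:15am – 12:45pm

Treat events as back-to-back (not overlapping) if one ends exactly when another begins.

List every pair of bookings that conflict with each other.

Outreach Huddle & Strategy Session, Research Interview & Safety Meeting, Safety Meeting & Strategy Sync

Sorted by start: Outreach Call, Outreach Huddle, Strategy Session, Research Interview, Safety Meeting, Strategy Sync, Outreach Interview.
Outreach Huddle starts after Outreach Call ends — done with Outreach Call.
Strategy Session starts before Outreach Huddle ends → Outreach Huddle and Strategy Session overlap.
Research Interview starts after Outreach Huddle ends — done with Outreach Huddle.
Research Interview starts exactly when Strategy Session ends (back-to-back, no overlap) — done with Strategy Session.
Safety Meeting starts before Research Interview ends → Research Interview and Safety Meeting overlap.
Strategy Sync starts after Research Interview ends — done with Research Interview.
Strategy Sync starts before Safety Meeting ends → Safety Meeting and Strategy Sync overlap.
Outreach Interview starts after Safety Meeting ends.
Outreach Interview starts after Strategy Sync ends.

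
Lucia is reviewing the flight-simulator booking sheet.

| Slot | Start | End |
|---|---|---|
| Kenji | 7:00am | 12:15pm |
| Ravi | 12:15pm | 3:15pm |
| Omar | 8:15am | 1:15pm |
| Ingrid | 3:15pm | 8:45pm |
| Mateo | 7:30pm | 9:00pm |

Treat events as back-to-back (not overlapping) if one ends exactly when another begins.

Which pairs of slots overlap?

Two intervals overlap when each starts before the other ends.
Sorted by start: Kenji, Omar, Ravi, Ingrid, Mateo.
Omar starts before Kenji ends → Kenji and Omar overlap.
Ravi starts exactly when Kenji ends (back-to-back, no overlap); Kenji is clear from here.
Ravi starts before Omar ends → Omar and Ravi overlap.
Ingrid starts after Omar ends; Omar is clear from here.
Ingrid starts exactly when Ravi ends (back-to-back, no overlap); Ravi is clear from here.
Mateo starts before Ingrid ends → Ingrid and Mateo overlap.

Ingrid & Mateo, Kenji & Omar, Omar & Ravi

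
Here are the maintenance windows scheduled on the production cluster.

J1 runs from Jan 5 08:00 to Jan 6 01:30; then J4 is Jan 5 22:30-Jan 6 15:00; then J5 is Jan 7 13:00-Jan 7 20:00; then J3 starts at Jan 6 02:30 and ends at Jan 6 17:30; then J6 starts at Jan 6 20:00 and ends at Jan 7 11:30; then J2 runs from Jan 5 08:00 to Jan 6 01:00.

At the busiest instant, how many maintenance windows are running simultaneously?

3

Walk through starts and ends in time order (an end at T is processed before a start at T):
Jan 5 08:00 start J1 → 1
Jan 5 08:00 start J2 → 2
Jan 5 22:30 start J4 → 3
Jan 6 01:00 end J2 → 2
Jan 6 01:30 end J1 → 1
Jan 6 02:30 start J3 → 2
Jan 6 15:00 end J4 → 1
Jan 6 17:30 end J3 → 0
Jan 6 20:00 start J6 → 1
Jan 7 11:30 end J6 → 0
Jan 7 13:00 start J5 → 1
Jan 7 20:00 end J5 → 0
Peak is 3, at Jan 5 22:30 (J1, J2, J4).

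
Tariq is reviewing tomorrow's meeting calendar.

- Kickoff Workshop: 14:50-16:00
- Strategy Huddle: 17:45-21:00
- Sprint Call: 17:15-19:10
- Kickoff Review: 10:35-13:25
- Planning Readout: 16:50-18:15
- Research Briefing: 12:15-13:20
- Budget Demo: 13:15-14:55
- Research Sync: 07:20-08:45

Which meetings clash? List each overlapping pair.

Budget Demo & Kickoff Review, Budget Demo & Kickoff Workshop, Budget Demo & Research Briefing, Kickoff Review & Research Briefing, Planning Readout & Sprint Call, Planning Readout & Strategy Huddle, Sprint Call & Strategy Huddle

Sorted by start: Research Sync, Kickoff Review, Research Briefing, Budget Demo, Kickoff Workshop, Planning Readout, Sprint Call, Strategy Huddle.
Kickoff Review starts after Research Sync ends, so nothing later overlaps Research Sync either.
Research Briefing starts before Kickoff Review ends → Kickoff Review and Research Briefing overlap.
Budget Demo starts before Kickoff Review ends → Kickoff Review and Budget Demo overlap.
Kickoff Workshop starts after Kickoff Review ends, so nothing later overlaps Kickoff Review either.
Budget Demo starts before Research Briefing ends → Research Briefing and Budget Demo overlap.
Kickoff Workshop starts after Research Briefing ends, so nothing later overlaps Research Briefing either.
Kickoff Workshop starts before Budget Demo ends → Budget Demo and Kickoff Workshop overlap.
Planning Readout starts after Budget Demo ends, so nothing later overlaps Budget Demo either.
Planning Readout starts after Kickoff Workshop ends, so nothing later overlaps Kickoff Workshop either.
Sprint Call starts before Planning Readout ends → Planning Readout and Sprint Call overlap.
Strategy Huddle starts before Planning Readout ends → Planning Readout and Strategy Huddle overlap.
Strategy Huddle starts before Sprint Call ends → Sprint Call and Strategy Huddle overlap.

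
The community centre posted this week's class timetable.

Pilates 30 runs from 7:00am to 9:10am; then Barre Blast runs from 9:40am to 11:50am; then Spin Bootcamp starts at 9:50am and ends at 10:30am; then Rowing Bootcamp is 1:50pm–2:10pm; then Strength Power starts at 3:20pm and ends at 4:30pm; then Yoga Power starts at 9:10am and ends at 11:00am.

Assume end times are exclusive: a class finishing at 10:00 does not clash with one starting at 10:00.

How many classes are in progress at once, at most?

Sweep the timeline, counting +1 at each start and −1 at each end (ends before starts at a tie):
7:00am start Pilates 30 → 1
9:10am end Pilates 30 → 0
9:10am start Yoga Power → 1
9:40am start Barre Blast → 2
9:50am start Spin Bootcamp → 3
10:30am end Spin Bootcamp → 2
11:00am end Yoga Power → 1
11:50am end Barre Blast → 0
1:50pm start Rowing Bootcamp → 1
2:10pm end Rowing Bootcamp → 0
3:20pm start Strength Power → 1
4:30pm end Strength Power → 0
Peak is 3, at 9:50am (Barre Blast, Spin Bootcamp, Yoga Power).

3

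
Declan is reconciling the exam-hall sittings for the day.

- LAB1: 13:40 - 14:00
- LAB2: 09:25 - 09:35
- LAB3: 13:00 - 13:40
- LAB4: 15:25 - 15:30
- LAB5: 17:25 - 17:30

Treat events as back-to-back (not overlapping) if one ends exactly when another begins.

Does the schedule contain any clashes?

Check each pair: they overlap iff neither finishes before the other starts.
Sorted by start: LAB2, LAB3, LAB1, LAB4, LAB5.
LAB3 starts after LAB2 ends, so nothing later overlaps LAB2 either.
LAB1 starts exactly when LAB3 ends (back-to-back, no overlap), so nothing later overlaps LAB3 either.
LAB4 starts after LAB1 ends, so nothing later overlaps LAB1 either.
LAB5 starts after LAB4 ends.
Every pair is clear; the schedule has no overlaps.

No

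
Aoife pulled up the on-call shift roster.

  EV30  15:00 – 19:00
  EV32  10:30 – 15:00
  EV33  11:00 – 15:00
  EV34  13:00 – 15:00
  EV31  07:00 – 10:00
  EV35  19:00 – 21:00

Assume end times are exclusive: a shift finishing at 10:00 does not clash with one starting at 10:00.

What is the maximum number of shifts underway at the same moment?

3

Sweep the timeline, counting +1 at each start and −1 at each end (ends before starts at a tie):
07:00 start EV31 → 1
10:00 end EV31 → 0
10:30 start EV32 → 1
11:00 start EV33 → 2
13:00 start EV34 → 3
15:00 end EV32 → 2
15:00 end EV33 → 1
15:00 end EV34 → 0
15:00 start EV30 → 1
19:00 end EV30 → 0
19:00 start EV35 → 1
21:00 end EV35 → 0
Peak is 3, at 13:00 (EV32, EV33, EV34).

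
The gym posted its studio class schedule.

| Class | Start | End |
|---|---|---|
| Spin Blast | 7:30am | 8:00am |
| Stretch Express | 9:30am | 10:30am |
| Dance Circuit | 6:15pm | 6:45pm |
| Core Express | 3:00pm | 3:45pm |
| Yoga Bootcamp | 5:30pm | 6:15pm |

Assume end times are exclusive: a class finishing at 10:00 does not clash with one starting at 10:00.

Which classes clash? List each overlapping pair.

none

Check each pair: they overlap iff neither finishes before the other starts.
Sorted by start: Spin Blast, Stretch Express, Core Express, Yoga Bootcamp, Dance Circuit.
Stretch Express starts after Spin Blast ends; Spin Blast is clear from here.
Core Express starts after Stretch Express ends; Stretch Express is clear from here.
Yoga Bootcamp starts after Core Express ends; Core Express is clear from here.
Dance Circuit starts exactly when Yoga Bootcamp ends (back-to-back, no overlap).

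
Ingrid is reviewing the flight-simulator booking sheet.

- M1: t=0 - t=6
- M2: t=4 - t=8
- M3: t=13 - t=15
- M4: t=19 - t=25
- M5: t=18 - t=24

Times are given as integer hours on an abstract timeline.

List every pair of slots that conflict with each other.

M1 & M2, M4 & M5

Sorted by start: M1, M2, M3, M5, M4.
M2 starts before M1 ends → M1 and M2 overlap.
M3 starts after M1 ends, so M1 has no further overlaps.
M3 starts after M2 ends, so M2 has no further overlaps.
M5 starts after M3 ends, so M3 has no further overlaps.
M4 starts before M5 ends → M5 and M4 overlap.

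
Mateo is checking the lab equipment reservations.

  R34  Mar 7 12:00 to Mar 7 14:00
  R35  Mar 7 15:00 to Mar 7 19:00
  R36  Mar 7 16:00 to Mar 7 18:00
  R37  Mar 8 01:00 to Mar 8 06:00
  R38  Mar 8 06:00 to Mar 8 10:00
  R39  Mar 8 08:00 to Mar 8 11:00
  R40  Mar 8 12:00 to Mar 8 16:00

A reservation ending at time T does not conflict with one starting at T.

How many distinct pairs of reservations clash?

2

Check each pair: they overlap iff neither finishes before the other starts.
Sorted by start: R34, R35, R36, R37, R38, R39, R40.
R35 starts after R34 ends — done with R34.
R36 starts before R35 ends → R35 and R36 overlap.
R37 starts after R35 ends — done with R35.
R37 starts after R36 ends — done with R36.
R38 starts exactly when R37 ends (back-to-back, no overlap) — done with R37.
R39 starts before R38 ends → R38 and R39 overlap.
R40 starts after R38 ends.
R40 starts after R39 ends.
Overlapping pairs: R35 & R36, R38 & R39 — 2 in total.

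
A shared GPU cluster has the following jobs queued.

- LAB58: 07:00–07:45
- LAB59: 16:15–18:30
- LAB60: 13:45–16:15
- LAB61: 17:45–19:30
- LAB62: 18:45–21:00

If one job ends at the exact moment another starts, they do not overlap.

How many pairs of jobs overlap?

Two intervals overlap when each starts before the other ends.
Sorted by start: LAB58, LAB60, LAB59, LAB61, LAB62.
LAB60 starts after LAB58 ends — done with LAB58.
LAB59 starts exactly when LAB60 ends (back-to-back, no overlap) — done with LAB60.
LAB61 starts before LAB59 ends → LAB59 and LAB61 overlap.
LAB62 starts after LAB59 ends.
LAB62 starts before LAB61 ends → LAB61 and LAB62 overlap.
Overlapping pairs: LAB59 & LAB61, LAB61 & LAB62 — 2 in total.

2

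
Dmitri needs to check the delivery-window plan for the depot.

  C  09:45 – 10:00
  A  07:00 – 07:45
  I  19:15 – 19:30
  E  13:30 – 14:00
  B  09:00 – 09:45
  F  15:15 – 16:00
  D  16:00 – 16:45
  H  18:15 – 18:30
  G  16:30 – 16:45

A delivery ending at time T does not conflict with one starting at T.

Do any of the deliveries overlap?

Yes

Sorted by start: A, B, C, E, F, D, G, H, I.
B starts after A ends, so nothing later overlaps A either.
C starts exactly when B ends (back-to-back, no overlap), so nothing later overlaps B either.
E starts after C ends, so nothing later overlaps C either.
F starts after E ends, so nothing later overlaps E either.
D starts exactly when F ends (back-to-back, no overlap), so nothing later overlaps F either.
G starts before D ends → D and G overlap.
That's a conflict, so the schedule is not conflict-free.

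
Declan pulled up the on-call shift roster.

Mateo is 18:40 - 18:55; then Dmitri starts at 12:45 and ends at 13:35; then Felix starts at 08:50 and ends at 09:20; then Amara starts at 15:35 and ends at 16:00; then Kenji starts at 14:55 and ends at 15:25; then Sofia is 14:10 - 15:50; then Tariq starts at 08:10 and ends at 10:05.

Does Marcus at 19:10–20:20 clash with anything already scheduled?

Tariq: ends 10:05 at or before Marcus starts 19:10 → clear.
Felix: ends 09:20 at or before Marcus starts 19:10 → clear.
Dmitri: ends 13:35 at or before Marcus starts 19:10 → clear.
Sofia: ends 15:50 at or before Marcus starts 19:10 → clear.
Kenji: ends 15:25 at or before Marcus starts 19:10 → clear.
Amara: ends 16:00 at or before Marcus starts 19:10 → clear.
Mateo: ends 18:55 at or before Marcus starts 19:10 → clear.

No — it doesn't clash with anything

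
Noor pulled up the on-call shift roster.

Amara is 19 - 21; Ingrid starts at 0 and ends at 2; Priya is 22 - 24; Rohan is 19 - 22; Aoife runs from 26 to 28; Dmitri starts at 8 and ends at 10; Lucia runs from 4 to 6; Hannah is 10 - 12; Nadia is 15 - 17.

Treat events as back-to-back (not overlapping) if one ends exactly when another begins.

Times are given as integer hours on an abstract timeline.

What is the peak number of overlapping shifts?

Sort all start/end points and keep a running count:
0 start Ingrid → 1
2 end Ingrid → 0
4 start Lucia → 1
6 end Lucia → 0
8 start Dmitri → 1
10 end Dmitri → 0
10 start Hannah → 1
12 end Hannah → 0
15 start Nadia → 1
17 end Nadia → 0
19 start Amara → 1
19 start Rohan → 2
21 end Amara → 1
22 end Rohan → 0
22 start Priya → 1
24 end Priya → 0
26 start Aoife → 1
28 end Aoife → 0
Peak is 2, at 19 (Amara, Rohan).

2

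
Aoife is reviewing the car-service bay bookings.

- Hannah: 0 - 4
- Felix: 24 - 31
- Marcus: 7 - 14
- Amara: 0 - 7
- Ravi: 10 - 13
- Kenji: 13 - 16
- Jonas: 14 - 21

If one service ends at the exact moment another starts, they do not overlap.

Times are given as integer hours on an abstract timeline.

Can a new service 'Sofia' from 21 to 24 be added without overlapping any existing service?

Yes — the slot is free

Hannah: ends 4 at or before Sofia starts 21 → clear.
Amara: ends 7 at or before Sofia starts 21 → clear.
Marcus: ends 14 at or before Sofia starts 21 → clear.
Ravi: ends 13 at or before Sofia starts 21 → clear.
Kenji: ends 16 at or before Sofia starts 21 → clear.
Jonas: ends 21 at or before Sofia starts 21 → clear.
Felix: starts 24 at or after Sofia ends 24 → clear.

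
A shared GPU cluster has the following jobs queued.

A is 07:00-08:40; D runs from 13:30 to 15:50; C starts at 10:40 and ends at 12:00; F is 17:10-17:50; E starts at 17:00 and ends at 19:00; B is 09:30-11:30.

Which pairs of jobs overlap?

Sorted by start: A, B, C, D, E, F.
B starts after A ends — done with A.
C starts before B ends → B and C overlap.
D starts after B ends — done with B.
D starts after C ends — done with C.
E starts after D ends — done with D.
F starts before E ends → E and F overlap.

B & C, E & F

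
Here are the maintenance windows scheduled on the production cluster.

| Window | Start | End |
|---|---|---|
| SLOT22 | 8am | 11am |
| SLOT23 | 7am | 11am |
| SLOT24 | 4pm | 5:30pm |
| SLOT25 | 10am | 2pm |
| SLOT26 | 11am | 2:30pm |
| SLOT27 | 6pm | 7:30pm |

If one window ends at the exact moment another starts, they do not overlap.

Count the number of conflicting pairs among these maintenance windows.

4

Sorted by start: SLOT23, SLOT22, SLOT25, SLOT26, SLOT24, SLOT27.
SLOT22 starts before SLOT23 ends → SLOT23 and SLOT22 overlap.
SLOT25 starts before SLOT23 ends → SLOT23 and SLOT25 overlap.
SLOT26 starts exactly when SLOT23 ends (back-to-back, no overlap); SLOT23 is clear from here.
SLOT25 starts before SLOT22 ends → SLOT22 and SLOT25 overlap.
SLOT26 starts exactly when SLOT22 ends (back-to-back, no overlap); SLOT22 is clear from here.
SLOT26 starts before SLOT25 ends → SLOT25 and SLOT26 overlap.
SLOT24 starts after SLOT25 ends; SLOT25 is clear from here.
SLOT24 starts after SLOT26 ends; SLOT26 is clear from here.
SLOT27 starts after SLOT24 ends.
Overlapping pairs: SLOT22 & SLOT23, SLOT22 & SLOT25, SLOT23 & SLOT25, SLOT25 & SLOT26 — 4 in total.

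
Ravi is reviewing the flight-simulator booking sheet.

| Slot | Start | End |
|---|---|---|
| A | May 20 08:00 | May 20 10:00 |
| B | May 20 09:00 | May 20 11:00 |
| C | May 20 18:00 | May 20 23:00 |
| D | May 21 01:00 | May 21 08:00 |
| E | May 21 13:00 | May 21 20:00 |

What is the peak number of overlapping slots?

2

Walk through starts and ends in time order (an end at T is processed before a start at T):
May 20 08:00 start A → 1
May 20 09:00 start B → 2
May 20 10:00 end A → 1
May 20 11:00 end B → 0
May 20 18:00 start C → 1
May 20 23:00 end C → 0
May 21 01:00 start D → 1
May 21 08:00 end D → 0
May 21 13:00 start E → 1
May 21 20:00 end E → 0
Peak is 2, at May 20 09:00 (A, B).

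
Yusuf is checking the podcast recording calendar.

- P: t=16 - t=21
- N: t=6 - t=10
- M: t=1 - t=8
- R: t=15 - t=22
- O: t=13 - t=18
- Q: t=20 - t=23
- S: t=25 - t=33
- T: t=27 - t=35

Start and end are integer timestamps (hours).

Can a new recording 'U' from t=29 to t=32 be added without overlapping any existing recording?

No — it overlaps S, T

M: ends t=8 at or before U starts t=29 → clear.
N: ends t=10 at or before U starts t=29 → clear.
O: ends t=18 at or before U starts t=29 → clear.
R: ends t=22 at or before U starts t=29 → clear.
P: ends t=21 at or before U starts t=29 → clear.
Q: ends t=23 at or before U starts t=29 → clear.
S: starts t=25 before U ends t=32, and ends t=33 after U starts t=29 → overlap.
T: starts t=27 before U ends t=32, and ends t=35 after U starts t=29 → overlap.
U overlaps S, T.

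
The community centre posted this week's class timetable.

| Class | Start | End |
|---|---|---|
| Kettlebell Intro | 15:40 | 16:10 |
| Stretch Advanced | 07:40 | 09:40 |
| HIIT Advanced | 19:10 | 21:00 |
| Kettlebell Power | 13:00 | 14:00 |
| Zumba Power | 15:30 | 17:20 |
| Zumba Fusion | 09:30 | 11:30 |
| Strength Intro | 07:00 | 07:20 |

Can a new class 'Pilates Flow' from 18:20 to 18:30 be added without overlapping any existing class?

Strength Intro: ends 07:20 at or before Pilates Flow starts 18:20 → clear.
Stretch Advanced: ends 09:40 at or before Pilates Flow starts 18:20 → clear.
Zumba Fusion: ends 11:30 at or before Pilates Flow starts 18:20 → clear.
Kettlebell Power: ends 14:00 at or before Pilates Flow starts 18:20 → clear.
Zumba Power: ends 17:20 at or before Pilates Flow starts 18:20 → clear.
Kettlebell Intro: ends 16:10 at or before Pilates Flow starts 18:20 → clear.
HIIT Advanced: starts 19:10 at or after Pilates Flow ends 18:30 → clear.

Yes — the slot is free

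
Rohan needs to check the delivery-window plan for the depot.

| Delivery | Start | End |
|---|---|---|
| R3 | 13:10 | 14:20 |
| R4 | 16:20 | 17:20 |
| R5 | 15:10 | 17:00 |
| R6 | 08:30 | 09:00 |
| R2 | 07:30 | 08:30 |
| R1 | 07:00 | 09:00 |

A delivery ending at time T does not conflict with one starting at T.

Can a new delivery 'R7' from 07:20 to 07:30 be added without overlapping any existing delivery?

No — it overlaps R1

R1: starts 07:00 before R7 ends 07:30, and ends 09:00 after R7 starts 07:20 → overlap.
R2: starts 07:30 at or after R7 ends 07:30 → clear.
R6: starts 08:30 at or after R7 ends 07:30 → clear.
R3: starts 13:10 at or after R7 ends 07:30 → clear.
R5: starts 15:10 at or after R7 ends 07:30 → clear.
R4: starts 16:20 at or after R7 ends 07:30 → clear.
R7 overlaps R1.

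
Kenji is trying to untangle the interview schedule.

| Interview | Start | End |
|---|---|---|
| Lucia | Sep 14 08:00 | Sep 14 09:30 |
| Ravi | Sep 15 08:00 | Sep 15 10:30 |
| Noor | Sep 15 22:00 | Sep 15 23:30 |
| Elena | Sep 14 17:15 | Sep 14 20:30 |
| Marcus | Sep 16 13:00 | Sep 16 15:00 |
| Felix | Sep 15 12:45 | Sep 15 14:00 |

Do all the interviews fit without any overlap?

Yes

Sorted by start: Lucia, Elena, Ravi, Felix, Noor, Marcus.
Elena starts after Lucia ends; Lucia is clear from here.
Ravi starts after Elena ends; Elena is clear from here.
Felix starts after Ravi ends; Ravi is clear from here.
Noor starts after Felix ends; Felix is clear from here.
Marcus starts after Noor ends.
Every pair is clear; the schedule has no overlaps.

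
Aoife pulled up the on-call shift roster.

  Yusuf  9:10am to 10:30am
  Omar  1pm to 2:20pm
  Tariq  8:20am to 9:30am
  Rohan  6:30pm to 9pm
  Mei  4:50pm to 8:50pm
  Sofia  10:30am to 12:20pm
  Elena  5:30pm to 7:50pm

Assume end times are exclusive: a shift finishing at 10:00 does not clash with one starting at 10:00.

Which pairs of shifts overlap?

Elena & Mei, Elena & Rohan, Mei & Rohan, Tariq & Yusuf

Sorted by start: Tariq, Yusuf, Sofia, Omar, Mei, Elena, Rohan.
Yusuf starts before Tariq ends → Tariq and Yusuf overlap.
Sofia starts after Tariq ends, so Tariq has no further overlaps.
Sofia starts exactly when Yusuf ends (back-to-back, no overlap), so Yusuf has no further overlaps.
Omar starts after Sofia ends, so Sofia has no further overlaps.
Mei starts after Omar ends, so Omar has no further overlaps.
Elena starts before Mei ends → Mei and Elena overlap.
Rohan starts before Mei ends → Mei and Rohan overlap.
Rohan starts before Elena ends → Elena and Rohan overlap.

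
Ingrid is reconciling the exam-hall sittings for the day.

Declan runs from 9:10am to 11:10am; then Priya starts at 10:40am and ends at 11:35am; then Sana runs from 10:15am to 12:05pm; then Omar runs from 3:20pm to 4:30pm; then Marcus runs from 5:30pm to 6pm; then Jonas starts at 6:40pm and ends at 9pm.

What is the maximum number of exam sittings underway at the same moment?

3

Walk through starts and ends in time order (an end at T is processed before a start at T):
9:10am start Declan → 1
10:15am start Sana → 2
10:40am start Priya → 3
11:10am end Declan → 2
11:35am end Priya → 1
12:05pm end Sana → 0
3:20pm start Omar → 1
4:30pm end Omar → 0
5:30pm start Marcus → 1
6pm end Marcus → 0
6:40pm start Jonas → 1
9pm end Jonas → 0
Peak is 3, at 10:40am (Declan, Priya, Sana).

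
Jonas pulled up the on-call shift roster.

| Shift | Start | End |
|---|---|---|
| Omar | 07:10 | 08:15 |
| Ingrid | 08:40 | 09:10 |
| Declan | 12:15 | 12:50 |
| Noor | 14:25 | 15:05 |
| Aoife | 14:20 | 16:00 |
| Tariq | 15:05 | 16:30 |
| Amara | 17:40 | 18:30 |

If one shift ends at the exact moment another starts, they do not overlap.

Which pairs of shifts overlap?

Sorted by start: Omar, Ingrid, Declan, Aoife, Noor, Tariq, Amara.
Ingrid starts after Omar ends, so nothing later overlaps Omar either.
Declan starts after Ingrid ends, so nothing later overlaps Ingrid either.
Aoife starts after Declan ends, so nothing later overlaps Declan either.
Noor starts before Aoife ends → Aoife and Noor overlap.
Tariq starts before Aoife ends → Aoife and Tariq overlap.
Amara starts after Aoife ends.
Tariq starts exactly when Noor ends (back-to-back, no overlap), so nothing later overlaps Noor either.
Amara starts after Tariq ends.

Aoife & Noor, Aoife & Tariq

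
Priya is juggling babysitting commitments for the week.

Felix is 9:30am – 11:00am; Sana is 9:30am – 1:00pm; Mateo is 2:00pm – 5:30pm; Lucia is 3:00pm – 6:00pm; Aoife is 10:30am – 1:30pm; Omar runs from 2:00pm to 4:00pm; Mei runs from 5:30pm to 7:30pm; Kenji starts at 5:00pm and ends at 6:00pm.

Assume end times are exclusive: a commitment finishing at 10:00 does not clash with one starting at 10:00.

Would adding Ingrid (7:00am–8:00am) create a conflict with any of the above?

No — it doesn't clash with anything

Sana: starts 9:30am at or after Ingrid ends 8:00am → clear.
Felix: starts 9:30am at or after Ingrid ends 8:00am → clear.
Aoife: starts 10:30am at or after Ingrid ends 8:00am → clear.
Omar: starts 2:00pm at or after Ingrid ends 8:00am → clear.
Mateo: starts 2:00pm at or after Ingrid ends 8:00am → clear.
Lucia: starts 3:00pm at or after Ingrid ends 8:00am → clear.
Kenji: starts 5:00pm at or after Ingrid ends 8:00am → clear.
Mei: starts 5:30pm at or after Ingrid ends 8:00am → clear.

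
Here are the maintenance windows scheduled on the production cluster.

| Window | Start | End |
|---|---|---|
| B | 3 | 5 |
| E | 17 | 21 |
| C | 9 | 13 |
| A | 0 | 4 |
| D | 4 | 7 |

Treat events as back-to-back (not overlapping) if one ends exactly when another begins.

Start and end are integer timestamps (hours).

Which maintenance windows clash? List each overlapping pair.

A & B, B & D

Sorted by start: A, B, D, C, E.
B starts before A ends → A and B overlap.
D starts exactly when A ends (back-to-back, no overlap) — done with A.
D starts before B ends → B and D overlap.
C starts after B ends — done with B.
C starts after D ends — done with D.
E starts after C ends.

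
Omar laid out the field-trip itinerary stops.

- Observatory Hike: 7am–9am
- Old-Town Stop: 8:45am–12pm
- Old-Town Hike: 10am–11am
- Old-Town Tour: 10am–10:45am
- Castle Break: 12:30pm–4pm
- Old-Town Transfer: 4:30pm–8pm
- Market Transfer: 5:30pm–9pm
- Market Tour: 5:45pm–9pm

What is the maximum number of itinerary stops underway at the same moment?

3

Sort all start/end points and keep a running count:
7am start Observatory Hike → 1
8:45am start Old-Town Stop → 2
9am end Observatory Hike → 1
10am start Old-Town Hike → 2
10am start Old-Town Tour → 3
10:45am end Old-Town Tour → 2
11am end Old-Town Hike → 1
12pm end Old-Town Stop → 0
12:30pm start Castle Break → 1
4pm end Castle Break → 0
4:30pm start Old-Town Transfer → 1
5:30pm start Market Transfer → 2
5:45pm start Market Tour → 3
8pm end Old-Town Transfer → 2
9pm end Market Tour → 1
9pm end Market Transfer → 0
Peak is 3, at 10am (Old-Town Hike, Old-Town Stop, Old-Town Tour).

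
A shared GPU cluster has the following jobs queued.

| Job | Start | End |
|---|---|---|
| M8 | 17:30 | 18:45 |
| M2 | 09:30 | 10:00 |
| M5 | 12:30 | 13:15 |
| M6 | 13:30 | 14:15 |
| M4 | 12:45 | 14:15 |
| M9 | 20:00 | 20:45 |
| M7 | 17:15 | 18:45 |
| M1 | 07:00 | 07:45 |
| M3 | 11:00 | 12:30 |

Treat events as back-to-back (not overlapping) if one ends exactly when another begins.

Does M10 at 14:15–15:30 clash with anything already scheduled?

M1: ends 07:45 at or before M10 starts 14:15 → clear.
M2: ends 10:00 at or before M10 starts 14:15 → clear.
M3: ends 12:30 at or before M10 starts 14:15 → clear.
M5: ends 13:15 at or before M10 starts 14:15 → clear.
M4: ends 14:15 at or before M10 starts 14:15 → clear.
M6: ends 14:15 at or before M10 starts 14:15 → clear.
M7: starts 17:15 at or after M10 ends 15:30 → clear.
M8: starts 17:30 at or after M10 ends 15:30 → clear.
M9: starts 20:00 at or after M10 ends 15:30 → clear.

No — it doesn't clash with anything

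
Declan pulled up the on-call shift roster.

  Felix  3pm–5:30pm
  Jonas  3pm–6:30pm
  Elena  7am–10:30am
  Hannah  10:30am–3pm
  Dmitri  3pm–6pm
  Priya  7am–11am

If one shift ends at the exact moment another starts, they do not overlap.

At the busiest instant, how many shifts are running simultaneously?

3

Walk through starts and ends in time order (an end at T is processed before a start at T):
7am start Elena → 1
7am start Priya → 2
10:30am end Elena → 1
10:30am start Hannah → 2
11am end Priya → 1
3pm end Hannah → 0
3pm start Dmitri → 1
3pm start Felix → 2
3pm start Jonas → 3
5:30pm end Felix → 2
6pm end Dmitri → 1
6:30pm end Jonas → 0
Peak is 3, at 3pm (Dmitri, Felix, Jonas).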